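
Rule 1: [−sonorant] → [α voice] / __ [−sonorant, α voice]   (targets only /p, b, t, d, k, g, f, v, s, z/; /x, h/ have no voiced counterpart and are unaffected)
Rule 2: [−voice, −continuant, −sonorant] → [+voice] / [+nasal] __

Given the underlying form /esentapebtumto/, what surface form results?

Rule 1 (regressive voicing assimilation): /b/ precedes the voiceless obstruent /t/, so it devoices to [p] by assimilation. /esentapebtumto/ → esentapeptumto.
Rule 2 (post-nasal voicing): /t/ is a voiceless stop immediately after the nasal /n/, so it voices to [d]. /t/ is a voiceless stop immediately after the nasal /m/, so it voices to [d]. /esentapeptumto/ → esendapeptumdo.

esendapeptumdo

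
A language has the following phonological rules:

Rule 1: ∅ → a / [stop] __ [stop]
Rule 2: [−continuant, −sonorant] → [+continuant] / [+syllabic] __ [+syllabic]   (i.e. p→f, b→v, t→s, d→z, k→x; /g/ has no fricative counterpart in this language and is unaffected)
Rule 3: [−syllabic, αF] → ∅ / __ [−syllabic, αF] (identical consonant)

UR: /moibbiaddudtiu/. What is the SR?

Rule 1 (stop-cluster a-epenthesis): /b/ and /b/ form a stop–stop cluster, so [a] is inserted between them. /d/ and /d/ form a stop–stop cluster, so [a] is inserted between them. /d/ and /t/ form a stop–stop cluster, so [a] is inserted between them. /moibbiaddudtiu/ → moibabiadadudatiu.
Rule 2 (intervocalic spirantization): /b/ is a stop between vowels /i/ and /a/, so it spirantizes to the fricative [v]. /b/ is a stop between vowels /a/ and /i/, so it spirantizes to the fricative [v]. /d/ is a stop between vowels /a/ and /a/, so it spirantizes to the fricative [z]. /d/ is a stop between vowels /a/ and /u/, so it spirantizes to the fricative [z]. /d/ is a stop between vowels /u/ and /a/, so it spirantizes to the fricative [z]. /t/ is a stop between vowels /a/ and /i/, so it spirantizes to the fricative [s]. /moibabiadadudatiu/ → moivaviazazuzasiu.
Rule 3 (degemination): no segment meets the environment; /moivaviazazuzasiu/ is unchanged.

moivaviazazuzasiu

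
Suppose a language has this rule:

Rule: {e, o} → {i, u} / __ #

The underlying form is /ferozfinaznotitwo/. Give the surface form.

Scanning /ferozfinaznotitwo/: /e/ at position 2 is not in the conditioning environment; /o/ at position 4 is not in the conditioning environment; /o/ at position 12 is not in the conditioning environment; /o/ is a mid vowel in word-final position, so it raises to [u].
Result: [ferozfinaznotitwu].

ferozfinaznotitwu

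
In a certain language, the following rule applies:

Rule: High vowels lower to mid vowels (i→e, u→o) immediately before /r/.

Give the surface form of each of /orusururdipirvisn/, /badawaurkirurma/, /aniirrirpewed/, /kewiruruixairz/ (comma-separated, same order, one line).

orusorordipervisn, badawaorkerorma, anierrerpewed, keweroruixaerz

/orusururdipirvisn/: /u/ is a high vowel immediately before /r/, so it lowers to [o]. /u/ is a high vowel immediately before /r/, so it lowers to [o]. /i/ is a high vowel immediately before /r/, so it lowers to [e]. → [orusorordipervisn].
/badawaurkirurma/: /u/ is a high vowel immediately before /r/, so it lowers to [o]. /i/ is a high vowel immediately before /r/, so it lowers to [e]. /u/ is a high vowel immediately before /r/, so it lowers to [o]. → [badawaorkerorma].
/aniirrirpewed/: /i/ is a high vowel immediately before /r/, so it lowers to [e]. /i/ is a high vowel immediately before /r/, so it lowers to [e]. → [anierrerpewed].
/kewiruruixairz/: /i/ is a high vowel immediately before /r/, so it lowers to [e]. /u/ is a high vowel immediately before /r/, so it lowers to [o]. /i/ is a high vowel immediately before /r/, so it lowers to [e]. → [keweroruixaerz].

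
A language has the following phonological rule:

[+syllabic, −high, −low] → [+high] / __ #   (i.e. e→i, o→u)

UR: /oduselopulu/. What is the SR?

No segment of /oduselopulu/ meets the structural description of the rule, so the form surfaces unchanged.

oduselopulu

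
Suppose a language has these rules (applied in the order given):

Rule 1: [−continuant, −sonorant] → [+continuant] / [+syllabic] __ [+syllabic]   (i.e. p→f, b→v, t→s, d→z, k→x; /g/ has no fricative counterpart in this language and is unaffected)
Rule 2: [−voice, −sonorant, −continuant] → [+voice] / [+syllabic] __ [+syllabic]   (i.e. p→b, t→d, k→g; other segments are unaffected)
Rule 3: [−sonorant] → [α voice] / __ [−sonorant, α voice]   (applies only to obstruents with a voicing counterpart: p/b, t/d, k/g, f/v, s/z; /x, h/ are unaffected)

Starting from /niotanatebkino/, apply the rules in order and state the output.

niosanasepkino

Rule 1 (intervocalic spirantization): /t/ is a stop between vowels /o/ and /a/, so it spirantizes to the fricative [s]. /t/ is a stop between vowels /a/ and /e/, so it spirantizes to the fricative [s]. /niotanatebkino/ → niosanasebkino.
Rule 2 (intervocalic voicing): no segment meets the environment; /niosanasebkino/ is unchanged.
Rule 3 (regressive voicing assimilation): /b/ precedes the voiceless obstruent /k/, so it devoices to [p] by assimilation. /niosanasebkino/ → niosanasepkino.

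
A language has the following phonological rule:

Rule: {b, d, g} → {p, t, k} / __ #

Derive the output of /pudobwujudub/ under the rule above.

pudobwujudup

Scanning /pudobwujudub/: /d/ at position 3 is not in the conditioning environment; /b/ at position 5 is not in the conditioning environment; /d/ at position 10 is not in the conditioning environment; /b/ is a voiced stop in word-final position, so it devoices to [p].
Result: [pudobwujudup].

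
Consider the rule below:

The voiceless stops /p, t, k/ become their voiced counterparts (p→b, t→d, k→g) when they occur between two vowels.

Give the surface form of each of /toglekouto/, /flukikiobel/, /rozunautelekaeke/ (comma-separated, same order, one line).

/toglekouto/: /k/ is a voiceless stop between vowels /e/ and /o/, so it voices to [g]. /t/ is a voiceless stop between vowels /u/ and /o/, so it voices to [d]. → [toglegoudo].
/flukikiobel/: /k/ is a voiceless stop between vowels /u/ and /i/, so it voices to [g]. /k/ is a voiceless stop between vowels /i/ and /i/, so it voices to [g]. → [flugigiobel].
/rozunautelekaeke/: /t/ is a voiceless stop between vowels /u/ and /e/, so it voices to [d]. /k/ is a voiceless stop between vowels /e/ and /a/, so it voices to [g]. /k/ is a voiceless stop between vowels /e/ and /e/, so it voices to [g]. → [rozunaudelegaege].

toglegoudo, flugigiobel, rozunaudelegaege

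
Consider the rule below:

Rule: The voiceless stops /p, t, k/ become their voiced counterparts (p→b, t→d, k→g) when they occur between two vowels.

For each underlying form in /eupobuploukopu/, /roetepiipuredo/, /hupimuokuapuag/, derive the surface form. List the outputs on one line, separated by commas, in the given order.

/eupobuploukopu/: /p/ is a voiceless stop between vowels /u/ and /o/, so it voices to [b]. /k/ is a voiceless stop between vowels /u/ and /o/, so it voices to [g]. /p/ is a voiceless stop between vowels /o/ and /u/, so it voices to [b]. → [eubobuplougobu].
/roetepiipuredo/: /t/ is a voiceless stop between vowels /e/ and /e/, so it voices to [d]. /p/ is a voiceless stop between vowels /e/ and /i/, so it voices to [b]. /p/ is a voiceless stop between vowels /i/ and /u/, so it voices to [b]. → [roedebiiburedo].
/hupimuokuapuag/: /p/ is a voiceless stop between vowels /u/ and /i/, so it voices to [b]. /k/ is a voiceless stop between vowels /o/ and /u/, so it voices to [g]. /p/ is a voiceless stop between vowels /a/ and /u/, so it voices to [b]. → [hubimuoguabuag].

eubobuplougobu, roedebiiburedo, hubimuoguabuag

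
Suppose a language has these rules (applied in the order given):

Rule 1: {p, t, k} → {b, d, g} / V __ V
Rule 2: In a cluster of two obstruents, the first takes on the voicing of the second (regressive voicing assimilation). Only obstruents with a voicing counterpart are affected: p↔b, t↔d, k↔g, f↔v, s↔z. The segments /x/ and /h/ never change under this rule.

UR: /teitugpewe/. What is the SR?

Rule 1 (intervocalic voicing): /t/ is a voiceless stop between vowels /i/ and /u/, so it voices to [d]. /teitugpewe/ → teidugpewe.
Rule 2 (regressive voicing assimilation): /g/ precedes the voiceless obstruent /p/, so it devoices to [k] by assimilation. /teidugpewe/ → teidukpewe.

teidukpewe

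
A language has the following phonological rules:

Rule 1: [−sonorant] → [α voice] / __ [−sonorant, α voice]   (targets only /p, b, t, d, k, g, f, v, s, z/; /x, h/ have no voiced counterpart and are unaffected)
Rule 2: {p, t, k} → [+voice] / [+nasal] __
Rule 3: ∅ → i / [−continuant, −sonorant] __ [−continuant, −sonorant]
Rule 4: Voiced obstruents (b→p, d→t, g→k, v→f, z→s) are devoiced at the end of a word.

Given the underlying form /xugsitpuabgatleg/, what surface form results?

Rule 1 (regressive voicing assimilation): /g/ precedes the voiceless obstruent /s/, so it devoices to [k] by assimilation. /xugsitpuabgatleg/ → xuksitpuabgatleg.
Rule 2 (post-nasal voicing): no segment meets the environment; /xuksitpuabgatleg/ is unchanged.
Rule 3 (stop-cluster i-epenthesis): /t/ and /p/ form a stop–stop cluster, so [i] is inserted between them. /b/ and /g/ form a stop–stop cluster, so [i] is inserted between them. /xuksitpuabgatleg/ → xuksitipuabigatleg.
Rule 4 (final devoicing): /g/ is a voiced obstruent in word-final position, so it devoices to [k]. /xuksitipuabigatleg/ → xuksitipuabigatlek.

xuksitipuabigatlek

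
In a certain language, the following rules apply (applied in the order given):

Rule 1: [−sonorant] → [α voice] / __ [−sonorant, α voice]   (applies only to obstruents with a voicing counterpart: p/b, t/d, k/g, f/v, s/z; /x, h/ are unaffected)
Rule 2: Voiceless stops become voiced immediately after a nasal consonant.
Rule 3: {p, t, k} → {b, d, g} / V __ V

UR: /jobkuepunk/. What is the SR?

jopkuebung

Rule 1 (regressive voicing assimilation): /b/ precedes the voiceless obstruent /k/, so it devoices to [p] by assimilation. /jobkuepunk/ → jopkuepunk.
Rule 2 (post-nasal voicing): /k/ is a voiceless stop immediately after the nasal /n/, so it voices to [g]. /jopkuepunk/ → jopkuepung.
Rule 3 (intervocalic voicing): /p/ is a voiceless stop between vowels /e/ and /u/, so it voices to [b]. /jopkuepung/ → jopkuebung.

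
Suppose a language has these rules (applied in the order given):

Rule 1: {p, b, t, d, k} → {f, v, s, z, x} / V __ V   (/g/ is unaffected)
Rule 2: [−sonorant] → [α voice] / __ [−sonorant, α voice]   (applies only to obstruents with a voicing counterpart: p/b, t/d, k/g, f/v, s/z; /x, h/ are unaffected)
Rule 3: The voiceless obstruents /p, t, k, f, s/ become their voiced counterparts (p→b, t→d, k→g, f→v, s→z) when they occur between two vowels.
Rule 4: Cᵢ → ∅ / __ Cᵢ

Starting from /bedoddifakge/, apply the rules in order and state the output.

bezodivage

Rule 1 (intervocalic spirantization): /d/ is a stop between vowels /e/ and /o/, so it spirantizes to the fricative [z]. /bedoddifakge/ → bezoddifakge.
Rule 2 (regressive voicing assimilation): /k/ precedes the voiced obstruent /g/, so it voices to [g] by assimilation. /bezoddifakge/ → bezoddifagge.
Rule 3 (intervocalic voicing): /f/ is a voiceless obstruent between vowels /i/ and /a/, so it voices to [v]. /bezoddifagge/ → bezoddivagge.
Rule 4 (degemination): /dd/ is a geminate; the first /d/ deletes. /gg/ is a geminate; the first /g/ deletes. /bezoddivagge/ → bezodivage.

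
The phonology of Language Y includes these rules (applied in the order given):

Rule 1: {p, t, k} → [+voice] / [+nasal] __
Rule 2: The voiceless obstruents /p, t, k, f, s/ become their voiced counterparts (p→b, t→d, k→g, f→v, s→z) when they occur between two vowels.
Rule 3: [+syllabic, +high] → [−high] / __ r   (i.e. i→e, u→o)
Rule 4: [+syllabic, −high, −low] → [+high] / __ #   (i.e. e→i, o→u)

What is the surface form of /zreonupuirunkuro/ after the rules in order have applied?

Rule 1 (post-nasal voicing): /k/ is a voiceless stop immediately after the nasal /n/, so it voices to [g]. /zreonupuirunkuro/ → zreonupuirunguro.
Rule 2 (intervocalic voicing): /p/ is a voiceless obstruent between vowels /u/ and /u/, so it voices to [b]. /zreonupuirunguro/ → zreonubuirunguro.
Rule 3 (pre-rhotic lowering): /i/ is a high vowel immediately before /r/, so it lowers to [e]. /u/ is a high vowel immediately before /r/, so it lowers to [o]. /zreonubuirunguro/ → zreonubuerungoro.
Rule 4 (final vowel raising): /o/ is a mid vowel in word-final position, so it raises to [u]. /zreonubuerungoro/ → zreonubuerungoru.

zreonubuerungoru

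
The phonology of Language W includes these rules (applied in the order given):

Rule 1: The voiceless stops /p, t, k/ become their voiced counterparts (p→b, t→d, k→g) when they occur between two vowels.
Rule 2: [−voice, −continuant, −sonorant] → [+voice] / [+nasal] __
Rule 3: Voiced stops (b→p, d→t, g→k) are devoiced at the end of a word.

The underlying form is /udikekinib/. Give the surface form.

udigeginip

Rule 1 (intervocalic voicing): /k/ is a voiceless stop between vowels /i/ and /e/, so it voices to [g]. /k/ is a voiceless stop between vowels /e/ and /i/, so it voices to [g]. /udikekinib/ → udigeginib.
Rule 2 (post-nasal voicing): no segment meets the environment; /udigeginib/ is unchanged.
Rule 3 (final devoicing): /b/ is a voiced stop in word-final position, so it devoices to [p]. /udigeginib/ → udigeginip.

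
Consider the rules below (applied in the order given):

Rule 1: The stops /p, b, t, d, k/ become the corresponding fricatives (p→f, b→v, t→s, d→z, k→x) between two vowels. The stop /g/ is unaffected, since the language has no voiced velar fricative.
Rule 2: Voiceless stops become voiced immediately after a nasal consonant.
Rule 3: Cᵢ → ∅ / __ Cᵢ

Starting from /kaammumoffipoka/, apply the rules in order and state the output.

Rule 1 (intervocalic spirantization): /p/ is a stop between vowels /i/ and /o/, so it spirantizes to the fricative [f]. /k/ is a stop between vowels /o/ and /a/, so it spirantizes to the fricative [x]. /kaammumoffipoka/ → kaammumoffifoxa.
Rule 2 (post-nasal voicing): no segment meets the environment; /kaammumoffifoxa/ is unchanged.
Rule 3 (degemination): /mm/ is a geminate; the first /m/ deletes. /ff/ is a geminate; the first /f/ deletes. /kaammumoffifoxa/ → kaamumofifoxa.

kaamumofifoxa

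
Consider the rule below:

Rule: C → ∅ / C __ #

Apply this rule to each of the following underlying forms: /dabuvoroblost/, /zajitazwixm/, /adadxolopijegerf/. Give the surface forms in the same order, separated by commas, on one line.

/dabuvoroblost/: /t/ is the second consonant of a word-final cluster /st/, so it deletes. → [dabuvoroblos].
/zajitazwixm/: /m/ is the second consonant of a word-final cluster /xm/, so it deletes. → [zajitazwix].
/adadxolopijegerf/: /f/ is the second consonant of a word-final cluster /rf/, so it deletes. → [adadxolopijeger].

dabuvoroblos, zajitazwix, adadxolopijeger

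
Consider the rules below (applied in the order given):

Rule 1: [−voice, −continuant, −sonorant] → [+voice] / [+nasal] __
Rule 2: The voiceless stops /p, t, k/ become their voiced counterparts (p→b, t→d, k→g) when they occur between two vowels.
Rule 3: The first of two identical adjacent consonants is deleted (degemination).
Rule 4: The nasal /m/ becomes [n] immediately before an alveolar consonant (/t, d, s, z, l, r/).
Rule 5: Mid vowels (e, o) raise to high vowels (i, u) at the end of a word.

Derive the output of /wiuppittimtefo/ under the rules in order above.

Rule 1 (post-nasal voicing): /t/ is a voiceless stop immediately after the nasal /m/, so it voices to [d]. /wiuppittimtefo/ → wiuppittimdefo.
Rule 2 (intervocalic voicing): no segment meets the environment; /wiuppittimdefo/ is unchanged.
Rule 3 (degemination): /pp/ is a geminate; the first /p/ deletes. /tt/ is a geminate; the first /t/ deletes. /wiuppittimdefo/ → wiupitimdefo.
Rule 4 (nasal place assimilation): /m/ precedes the alveolar consonant /d/, so it assimilates in place to [n]. /wiupitimdefo/ → wiupitindefo.
Rule 5 (final vowel raising): /o/ is a mid vowel in word-final position, so it raises to [u]. /wiupitindefo/ → wiupitindefu.

wiupitindefu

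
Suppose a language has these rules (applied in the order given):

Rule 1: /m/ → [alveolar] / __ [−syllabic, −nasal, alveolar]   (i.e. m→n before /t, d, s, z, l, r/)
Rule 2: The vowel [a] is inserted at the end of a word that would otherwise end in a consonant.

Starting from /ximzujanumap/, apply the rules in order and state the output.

xinzujanumapa

Rule 1 (nasal place assimilation): /m/ precedes the alveolar consonant /z/, so it assimilates in place to [n]. /ximzujanumap/ → xinzujanumap.
Rule 2 (final a-epenthesis): the form ends in the consonant /p/, so [a] is inserted word-finally. /xinzujanumap/ → xinzujanumapa.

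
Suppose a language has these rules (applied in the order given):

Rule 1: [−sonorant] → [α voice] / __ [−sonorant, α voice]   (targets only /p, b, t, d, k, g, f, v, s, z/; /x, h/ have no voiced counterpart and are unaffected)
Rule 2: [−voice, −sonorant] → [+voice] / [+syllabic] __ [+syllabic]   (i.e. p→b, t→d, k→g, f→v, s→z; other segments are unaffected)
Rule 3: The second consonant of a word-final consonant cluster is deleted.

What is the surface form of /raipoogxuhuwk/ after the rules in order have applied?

Rule 1 (regressive voicing assimilation): /g/ precedes the voiceless obstruent /x/, so it devoices to [k] by assimilation. /raipoogxuhuwk/ → raipookxuhuwk.
Rule 2 (intervocalic voicing): /p/ is a voiceless obstruent between vowels /i/ and /o/, so it voices to [b]. /raipookxuhuwk/ → raibookxuhuwk.
Rule 3 (final cluster simplification): /k/ is the second consonant of a word-final cluster /wk/, so it deletes. /raibookxuhuwk/ → raibookxuhuw.

raibookxuhuw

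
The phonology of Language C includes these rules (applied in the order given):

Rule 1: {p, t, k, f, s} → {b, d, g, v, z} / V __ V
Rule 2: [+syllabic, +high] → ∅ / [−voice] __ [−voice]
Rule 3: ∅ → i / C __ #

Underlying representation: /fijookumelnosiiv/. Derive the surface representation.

Rule 1 (intervocalic voicing): /k/ is a voiceless obstruent between vowels /o/ and /u/, so it voices to [g]. /s/ is a voiceless obstruent between vowels /o/ and /i/, so it voices to [z]. /fijookumelnosiiv/ → fijoogumelnoziiv.
Rule 2 (high vowel syncope): no segment meets the environment; /fijoogumelnoziiv/ is unchanged.
Rule 3 (final i-epenthesis): the form ends in the consonant /v/, so [i] is inserted word-finally. /fijoogumelnoziiv/ → fijoogumelnoziivi.

fijoogumelnoziivi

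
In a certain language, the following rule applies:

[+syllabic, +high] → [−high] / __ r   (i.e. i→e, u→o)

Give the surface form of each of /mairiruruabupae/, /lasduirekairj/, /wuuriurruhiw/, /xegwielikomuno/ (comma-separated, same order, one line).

maereroruabupae, lasduerekaerj, wuoriorruhiw, xegwielikomuno

/mairiruruabupae/: /i/ is a high vowel immediately before /r/, so it lowers to [e]. /i/ is a high vowel immediately before /r/, so it lowers to [e]. /u/ is a high vowel immediately before /r/, so it lowers to [o]. → [maereroruabupae].
/lasduirekairj/: /i/ is a high vowel immediately before /r/, so it lowers to [e]. /i/ is a high vowel immediately before /r/, so it lowers to [e]. → [lasduerekaerj].
/wuuriurruhiw/: /u/ is a high vowel immediately before /r/, so it lowers to [o]. /u/ is a high vowel immediately before /r/, so it lowers to [o]. → [wuoriorruhiw].
/xegwielikomuno/: the rule's environment is not met; surfaces unchanged as [xegwielikomuno].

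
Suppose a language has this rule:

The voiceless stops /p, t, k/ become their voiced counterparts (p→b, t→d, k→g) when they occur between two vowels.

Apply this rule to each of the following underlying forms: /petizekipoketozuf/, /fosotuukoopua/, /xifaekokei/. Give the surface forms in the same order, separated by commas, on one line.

/petizekipoketozuf/: /t/ is a voiceless stop between vowels /e/ and /i/, so it voices to [d]. /k/ is a voiceless stop between vowels /e/ and /i/, so it voices to [g]. /p/ is a voiceless stop between vowels /i/ and /o/, so it voices to [b]. /k/ is a voiceless stop between vowels /o/ and /e/, so it voices to [g]. /t/ is a voiceless stop between vowels /e/ and /o/, so it voices to [d]. → [pedizegibogedozuf].
/fosotuukoopua/: /t/ is a voiceless stop between vowels /o/ and /u/, so it voices to [d]. /k/ is a voiceless stop between vowels /u/ and /o/, so it voices to [g]. /p/ is a voiceless stop between vowels /o/ and /u/, so it voices to [b]. → [fosoduugoobua].
/xifaekokei/: /k/ is a voiceless stop between vowels /e/ and /o/, so it voices to [g]. /k/ is a voiceless stop between vowels /o/ and /e/, so it voices to [g]. → [xifaegogei].

pedizegibogedozuf, fosoduugoobua, xifaegogei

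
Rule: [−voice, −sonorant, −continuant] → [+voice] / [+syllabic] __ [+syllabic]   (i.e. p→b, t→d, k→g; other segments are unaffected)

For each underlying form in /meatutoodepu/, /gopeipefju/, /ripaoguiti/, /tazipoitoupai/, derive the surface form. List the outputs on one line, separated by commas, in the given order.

/meatutoodepu/: /t/ is a voiceless stop between vowels /a/ and /u/, so it voices to [d]. /t/ is a voiceless stop between vowels /u/ and /o/, so it voices to [d]. /p/ is a voiceless stop between vowels /e/ and /u/, so it voices to [b]. → [meadudoodebu].
/gopeipefju/: /p/ is a voiceless stop between vowels /o/ and /e/, so it voices to [b]. /p/ is a voiceless stop between vowels /i/ and /e/, so it voices to [b]. → [gobeibefju].
/ripaoguiti/: /p/ is a voiceless stop between vowels /i/ and /a/, so it voices to [b]. /t/ is a voiceless stop between vowels /i/ and /i/, so it voices to [d]. → [ribaoguidi].
/tazipoitoupai/: /p/ is a voiceless stop between vowels /i/ and /o/, so it voices to [b]. /t/ is a voiceless stop between vowels /i/ and /o/, so it voices to [d]. /p/ is a voiceless stop between vowels /u/ and /a/, so it voices to [b]. → [taziboidoubai].

meadudoodebu, gobeibefju, ribaoguidi, taziboidoubai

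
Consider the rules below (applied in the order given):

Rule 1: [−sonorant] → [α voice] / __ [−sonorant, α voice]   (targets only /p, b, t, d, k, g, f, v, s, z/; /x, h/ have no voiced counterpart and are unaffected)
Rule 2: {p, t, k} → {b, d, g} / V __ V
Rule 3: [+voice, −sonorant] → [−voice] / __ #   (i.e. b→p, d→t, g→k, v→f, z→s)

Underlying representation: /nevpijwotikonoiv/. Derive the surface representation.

nefpijwodigonoif

Rule 1 (regressive voicing assimilation): /v/ precedes the voiceless obstruent /p/, so it devoices to [f] by assimilation. /nevpijwotikonoiv/ → nefpijwotikonoiv.
Rule 2 (intervocalic voicing): /t/ is a voiceless stop between vowels /o/ and /i/, so it voices to [d]. /k/ is a voiceless stop between vowels /i/ and /o/, so it voices to [g]. /nefpijwotikonoiv/ → nefpijwodigonoiv.
Rule 3 (final devoicing): /v/ is a voiced obstruent in word-final position, so it devoices to [f]. /nefpijwodigonoiv/ → nefpijwodigonoif.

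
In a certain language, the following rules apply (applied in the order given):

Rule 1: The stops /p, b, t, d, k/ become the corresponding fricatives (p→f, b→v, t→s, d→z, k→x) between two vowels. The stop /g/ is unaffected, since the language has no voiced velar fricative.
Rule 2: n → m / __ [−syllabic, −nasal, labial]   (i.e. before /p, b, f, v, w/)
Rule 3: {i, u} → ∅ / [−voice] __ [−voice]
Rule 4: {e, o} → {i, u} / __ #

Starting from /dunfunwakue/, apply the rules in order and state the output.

Rule 1 (intervocalic spirantization): /k/ is a stop between vowels /a/ and /u/, so it spirantizes to the fricative [x]. /dunfunwakue/ → dunfunwaxue.
Rule 2 (nasal place assimilation): /n/ precedes the labial consonant /f/, so it assimilates in place to [m]. /n/ precedes the labial consonant /w/, so it assimilates in place to [m]. /dunfunwaxue/ → dumfumwaxue.
Rule 3 (high vowel syncope): no segment meets the environment; /dumfumwaxue/ is unchanged.
Rule 4 (final vowel raising): /e/ is a mid vowel in word-final position, so it raises to [i]. /dumfumwaxue/ → dumfumwaxui.

dumfumwaxui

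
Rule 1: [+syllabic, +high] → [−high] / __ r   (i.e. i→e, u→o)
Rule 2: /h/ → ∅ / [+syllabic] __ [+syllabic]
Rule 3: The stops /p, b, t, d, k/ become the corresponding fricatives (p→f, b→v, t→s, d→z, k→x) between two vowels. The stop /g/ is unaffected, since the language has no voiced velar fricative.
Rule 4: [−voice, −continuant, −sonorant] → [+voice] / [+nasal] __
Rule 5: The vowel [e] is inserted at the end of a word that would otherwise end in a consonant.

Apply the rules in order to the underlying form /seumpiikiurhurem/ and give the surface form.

Rule 1 (pre-rhotic lowering): /u/ is a high vowel immediately before /r/, so it lowers to [o]. /u/ is a high vowel immediately before /r/, so it lowers to [o]. /seumpiikiurhurem/ → seumpiikiorhorem.
Rule 2 (intervocalic h-deletion): no segment meets the environment; /seumpiikiorhorem/ is unchanged.
Rule 3 (intervocalic spirantization): /k/ is a stop between vowels /i/ and /i/, so it spirantizes to the fricative [x]. /seumpiikiorhorem/ → seumpiixiorhorem.
Rule 4 (post-nasal voicing): /p/ is a voiceless stop immediately after the nasal /m/, so it voices to [b]. /seumpiixiorhorem/ → seumbiixiorhorem.
Rule 5 (final e-epenthesis): the form ends in the consonant /m/, so [e] is inserted word-finally. /seumbiixiorhorem/ → seumbiixiorhoreme.

seumbiixiorhoreme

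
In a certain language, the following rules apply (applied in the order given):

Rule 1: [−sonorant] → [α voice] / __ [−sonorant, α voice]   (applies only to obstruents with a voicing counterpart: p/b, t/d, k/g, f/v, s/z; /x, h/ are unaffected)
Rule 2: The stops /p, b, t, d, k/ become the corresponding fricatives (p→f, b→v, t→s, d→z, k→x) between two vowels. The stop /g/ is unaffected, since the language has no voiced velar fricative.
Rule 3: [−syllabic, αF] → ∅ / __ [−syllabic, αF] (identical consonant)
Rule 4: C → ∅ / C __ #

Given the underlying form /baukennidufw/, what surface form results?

bauxenizuf

Rule 1 (regressive voicing assimilation): no segment meets the environment; /baukennidufw/ is unchanged.
Rule 2 (intervocalic spirantization): /k/ is a stop between vowels /u/ and /e/, so it spirantizes to the fricative [x]. /d/ is a stop between vowels /i/ and /u/, so it spirantizes to the fricative [z]. /baukennidufw/ → bauxennizufw.
Rule 3 (degemination): /nn/ is a geminate; the first /n/ deletes. /bauxennizufw/ → bauxenizufw.
Rule 4 (final cluster simplification): /w/ is the second consonant of a word-final cluster /fw/, so it deletes. /bauxenizufw/ → bauxenizuf.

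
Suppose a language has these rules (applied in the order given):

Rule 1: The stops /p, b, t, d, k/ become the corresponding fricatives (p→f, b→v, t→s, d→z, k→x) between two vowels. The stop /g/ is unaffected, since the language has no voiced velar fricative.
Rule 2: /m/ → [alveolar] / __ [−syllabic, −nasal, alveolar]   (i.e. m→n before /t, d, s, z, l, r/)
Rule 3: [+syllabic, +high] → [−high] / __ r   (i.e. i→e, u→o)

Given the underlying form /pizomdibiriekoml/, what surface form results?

Rule 1 (intervocalic spirantization): /b/ is a stop between vowels /i/ and /i/, so it spirantizes to the fricative [v]. /k/ is a stop between vowels /e/ and /o/, so it spirantizes to the fricative [x]. /pizomdibiriekoml/ → pizomdiviriexoml.
Rule 2 (nasal place assimilation): /m/ precedes the alveolar consonant /d/, so it assimilates in place to [n]. /m/ precedes the alveolar consonant /l/, so it assimilates in place to [n]. /pizomdiviriexoml/ → pizondiviriexonl.
Rule 3 (pre-rhotic lowering): /i/ is a high vowel immediately before /r/, so it lowers to [e]. /pizondiviriexonl/ → pizondiveriexonl.

pizondiveriexonl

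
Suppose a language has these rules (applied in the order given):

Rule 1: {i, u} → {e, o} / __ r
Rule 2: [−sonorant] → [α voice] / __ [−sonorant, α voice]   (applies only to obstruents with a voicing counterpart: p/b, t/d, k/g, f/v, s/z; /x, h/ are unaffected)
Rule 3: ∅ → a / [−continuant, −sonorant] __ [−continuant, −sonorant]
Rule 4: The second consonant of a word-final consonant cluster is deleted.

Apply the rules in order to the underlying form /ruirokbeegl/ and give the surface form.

ruerogabeeg

Rule 1 (pre-rhotic lowering): /i/ is a high vowel immediately before /r/, so it lowers to [e]. /ruirokbeegl/ → ruerokbeegl.
Rule 2 (regressive voicing assimilation): /k/ precedes the voiced obstruent /b/, so it voices to [g] by assimilation. /ruerokbeegl/ → ruerogbeegl.
Rule 3 (stop-cluster a-epenthesis): /g/ and /b/ form a stop–stop cluster, so [a] is inserted between them. /ruerogbeegl/ → ruerogabeegl.
Rule 4 (final cluster simplification): /l/ is the second consonant of a word-final cluster /gl/, so it deletes. /ruerogabeegl/ → ruerogabeeg.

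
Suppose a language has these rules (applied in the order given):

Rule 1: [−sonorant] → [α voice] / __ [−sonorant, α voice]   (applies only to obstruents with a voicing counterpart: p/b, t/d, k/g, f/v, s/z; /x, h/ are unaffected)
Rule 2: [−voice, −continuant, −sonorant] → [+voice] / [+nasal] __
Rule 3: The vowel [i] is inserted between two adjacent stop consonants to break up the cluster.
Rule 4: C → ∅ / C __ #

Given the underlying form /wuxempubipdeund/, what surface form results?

Rule 1 (regressive voicing assimilation): /p/ precedes the voiced obstruent /d/, so it voices to [b] by assimilation. /wuxempubipdeund/ → wuxempubibdeund.
Rule 2 (post-nasal voicing): /p/ is a voiceless stop immediately after the nasal /m/, so it voices to [b]. /wuxempubibdeund/ → wuxembubibdeund.
Rule 3 (stop-cluster i-epenthesis): /b/ and /d/ form a stop–stop cluster, so [i] is inserted between them. /wuxembubibdeund/ → wuxembubibideund.
Rule 4 (final cluster simplification): /d/ is the second consonant of a word-final cluster /nd/, so it deletes. /wuxembubibideund/ → wuxembubibideun.

wuxembubibideun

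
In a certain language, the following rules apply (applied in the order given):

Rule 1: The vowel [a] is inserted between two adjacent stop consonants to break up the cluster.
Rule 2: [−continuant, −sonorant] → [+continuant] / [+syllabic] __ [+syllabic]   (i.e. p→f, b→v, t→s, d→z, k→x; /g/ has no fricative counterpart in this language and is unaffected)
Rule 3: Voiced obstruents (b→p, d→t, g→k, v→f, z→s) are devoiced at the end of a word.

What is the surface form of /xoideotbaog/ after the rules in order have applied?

xoizeosavaok

Rule 1 (stop-cluster a-epenthesis): /t/ and /b/ form a stop–stop cluster, so [a] is inserted between them. /xoideotbaog/ → xoideotabaog.
Rule 2 (intervocalic spirantization): /d/ is a stop between vowels /i/ and /e/, so it spirantizes to the fricative [z]. /t/ is a stop between vowels /o/ and /a/, so it spirantizes to the fricative [s]. /b/ is a stop between vowels /a/ and /a/, so it spirantizes to the fricative [v]. /xoideotabaog/ → xoizeosavaog.
Rule 3 (final devoicing): /g/ is a voiced obstruent in word-final position, so it devoices to [k]. /xoizeosavaog/ → xoizeosavaok.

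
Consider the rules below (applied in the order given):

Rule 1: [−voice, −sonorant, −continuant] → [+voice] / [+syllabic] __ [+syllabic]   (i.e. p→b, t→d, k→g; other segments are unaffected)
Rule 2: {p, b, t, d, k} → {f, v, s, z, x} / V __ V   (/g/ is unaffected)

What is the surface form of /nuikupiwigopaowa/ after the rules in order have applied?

nuiguviwigovaowa

Rule 1 (intervocalic voicing): /k/ is a voiceless stop between vowels /i/ and /u/, so it voices to [g]. /p/ is a voiceless stop between vowels /u/ and /i/, so it voices to [b]. /p/ is a voiceless stop between vowels /o/ and /a/, so it voices to [b]. /nuikupiwigopaowa/ → nuigubiwigobaowa.
Rule 2 (intervocalic spirantization): /b/ is a stop between vowels /u/ and /i/, so it spirantizes to the fricative [v]. /b/ is a stop between vowels /o/ and /a/, so it spirantizes to the fricative [v]. /nuigubiwigobaowa/ → nuiguviwigovaowa.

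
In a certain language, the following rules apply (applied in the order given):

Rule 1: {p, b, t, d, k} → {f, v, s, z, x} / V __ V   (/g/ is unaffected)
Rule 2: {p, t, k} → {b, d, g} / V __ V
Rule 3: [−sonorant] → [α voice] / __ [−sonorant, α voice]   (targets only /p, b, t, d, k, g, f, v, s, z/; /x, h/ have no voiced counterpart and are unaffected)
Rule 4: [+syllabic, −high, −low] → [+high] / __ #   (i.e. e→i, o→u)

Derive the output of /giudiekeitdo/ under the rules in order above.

giuziexeiddu

Rule 1 (intervocalic spirantization): /d/ is a stop between vowels /u/ and /i/, so it spirantizes to the fricative [z]. /k/ is a stop between vowels /e/ and /e/, so it spirantizes to the fricative [x]. /giudiekeitdo/ → giuziexeitdo.
Rule 2 (intervocalic voicing): no segment meets the environment; /giuziexeitdo/ is unchanged.
Rule 3 (regressive voicing assimilation): /t/ precedes the voiced obstruent /d/, so it voices to [d] by assimilation. /giuziexeitdo/ → giuziexeiddo.
Rule 4 (final vowel raising): /o/ is a mid vowel in word-final position, so it raises to [u]. /giuziexeiddo/ → giuziexeiddu.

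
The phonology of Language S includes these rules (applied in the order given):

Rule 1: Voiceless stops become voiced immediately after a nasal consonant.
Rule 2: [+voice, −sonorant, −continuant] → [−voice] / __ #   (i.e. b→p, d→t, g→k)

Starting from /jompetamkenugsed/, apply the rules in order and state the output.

jombetamgenugset

Rule 1 (post-nasal voicing): /p/ is a voiceless stop immediately after the nasal /m/, so it voices to [b]. /k/ is a voiceless stop immediately after the nasal /m/, so it voices to [g]. /jompetamkenugsed/ → jombetamgenugsed.
Rule 2 (final devoicing): /d/ is a voiced stop in word-final position, so it devoices to [t]. /jombetamgenugsed/ → jombetamgenugset.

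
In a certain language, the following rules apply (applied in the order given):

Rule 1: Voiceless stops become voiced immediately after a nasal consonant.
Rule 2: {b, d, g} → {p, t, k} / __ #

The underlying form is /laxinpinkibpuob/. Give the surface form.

laxinbingibpuop

Rule 1 (post-nasal voicing): /p/ is a voiceless stop immediately after the nasal /n/, so it voices to [b]. /k/ is a voiceless stop immediately after the nasal /n/, so it voices to [g]. /laxinpinkibpuob/ → laxinbingibpuob.
Rule 2 (final devoicing): /b/ is a voiced stop in word-final position, so it devoices to [p]. /laxinbingibpuob/ → laxinbingibpuop.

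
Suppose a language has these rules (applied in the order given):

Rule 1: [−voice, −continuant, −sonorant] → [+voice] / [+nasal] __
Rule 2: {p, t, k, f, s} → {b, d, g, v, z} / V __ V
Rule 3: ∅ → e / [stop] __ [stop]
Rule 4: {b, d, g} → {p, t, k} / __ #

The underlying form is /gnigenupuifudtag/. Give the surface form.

gnigenubuivudetak

Rule 1 (post-nasal voicing): no segment meets the environment; /gnigenupuifudtag/ is unchanged.
Rule 2 (intervocalic voicing): /p/ is a voiceless obstruent between vowels /u/ and /u/, so it voices to [b]. /f/ is a voiceless obstruent between vowels /i/ and /u/, so it voices to [v]. /gnigenupuifudtag/ → gnigenubuivudtag.
Rule 3 (stop-cluster e-epenthesis): /d/ and /t/ form a stop–stop cluster, so [e] is inserted between them. /gnigenubuivudtag/ → gnigenubuivudetag.
Rule 4 (final devoicing): /g/ is a voiced stop in word-final position, so it devoices to [k]. /gnigenubuivudetag/ → gnigenubuivudetak.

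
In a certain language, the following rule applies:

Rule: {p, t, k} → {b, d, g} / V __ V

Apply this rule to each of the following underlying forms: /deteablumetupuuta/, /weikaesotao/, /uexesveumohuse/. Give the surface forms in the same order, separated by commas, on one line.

dedeablumedubuuda, weigaesodao, uexesveumohuse

/deteablumetupuuta/: /t/ is a voiceless stop between vowels /e/ and /e/, so it voices to [d]. /t/ is a voiceless stop between vowels /e/ and /u/, so it voices to [d]. /p/ is a voiceless stop between vowels /u/ and /u/, so it voices to [b]. /t/ is a voiceless stop between vowels /u/ and /a/, so it voices to [d]. → [dedeablumedubuuda].
/weikaesotao/: /k/ is a voiceless stop between vowels /i/ and /a/, so it voices to [g]. /t/ is a voiceless stop between vowels /o/ and /a/, so it voices to [d]. → [weigaesodao].
/uexesveumohuse/: the rule's environment is not met; surfaces unchanged as [uexesveumohuse].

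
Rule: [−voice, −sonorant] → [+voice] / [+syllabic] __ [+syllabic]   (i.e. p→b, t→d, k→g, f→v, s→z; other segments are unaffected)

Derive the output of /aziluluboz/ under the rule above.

No segment of /aziluluboz/ meets the structural description of the rule, so the form surfaces unchanged.

aziluluboz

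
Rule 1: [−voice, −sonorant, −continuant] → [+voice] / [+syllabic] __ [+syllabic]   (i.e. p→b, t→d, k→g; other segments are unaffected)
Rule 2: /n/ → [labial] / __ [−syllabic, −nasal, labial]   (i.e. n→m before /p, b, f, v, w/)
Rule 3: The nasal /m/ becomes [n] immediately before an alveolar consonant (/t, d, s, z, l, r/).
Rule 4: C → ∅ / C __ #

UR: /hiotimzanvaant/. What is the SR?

hiodinzamvaan

Rule 1 (intervocalic voicing): /t/ is a voiceless stop between vowels /o/ and /i/, so it voices to [d]. /hiotimzanvaant/ → hiodimzanvaant.
Rule 2 (nasal place assimilation): /n/ precedes the labial consonant /v/, so it assimilates in place to [m]. /hiodimzanvaant/ → hiodimzamvaant.
Rule 3 (nasal place assimilation): /m/ precedes the alveolar consonant /z/, so it assimilates in place to [n]. /hiodimzamvaant/ → hiodinzamvaant.
Rule 4 (final cluster simplification): /t/ is the second consonant of a word-final cluster /nt/, so it deletes. /hiodinzamvaant/ → hiodinzamvaan.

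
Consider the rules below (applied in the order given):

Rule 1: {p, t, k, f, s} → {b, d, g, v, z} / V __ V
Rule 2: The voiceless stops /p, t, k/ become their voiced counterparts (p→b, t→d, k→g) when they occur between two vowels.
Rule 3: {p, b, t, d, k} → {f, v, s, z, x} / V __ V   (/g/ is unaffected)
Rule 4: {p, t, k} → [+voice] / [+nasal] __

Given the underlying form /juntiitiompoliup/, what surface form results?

Rule 1 (intervocalic voicing): /t/ is a voiceless obstruent between vowels /i/ and /i/, so it voices to [d]. /juntiitiompoliup/ → juntiidiompoliup.
Rule 2 (intervocalic voicing): no segment meets the environment; /juntiidiompoliup/ is unchanged.
Rule 3 (intervocalic spirantization): /d/ is a stop between vowels /i/ and /i/, so it spirantizes to the fricative [z]. /juntiidiompoliup/ → juntiiziompoliup.
Rule 4 (post-nasal voicing): /t/ is a voiceless stop immediately after the nasal /n/, so it voices to [d]. /p/ is a voiceless stop immediately after the nasal /m/, so it voices to [b]. /juntiiziompoliup/ → jundiiziomboliup.

jundiiziomboliup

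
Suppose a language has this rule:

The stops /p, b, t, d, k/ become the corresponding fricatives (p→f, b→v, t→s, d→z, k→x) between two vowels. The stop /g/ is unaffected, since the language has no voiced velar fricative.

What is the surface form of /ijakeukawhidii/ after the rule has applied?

/k/ is a stop between vowels /a/ and /e/, so it spirantizes to the fricative [x].
/k/ is a stop between vowels /u/ and /a/, so it spirantizes to the fricative [x].
/d/ is a stop between vowels /i/ and /i/, so it spirantizes to the fricative [z].
Surface form: [ijaxeuxawhizii].

ijaxeuxawhizii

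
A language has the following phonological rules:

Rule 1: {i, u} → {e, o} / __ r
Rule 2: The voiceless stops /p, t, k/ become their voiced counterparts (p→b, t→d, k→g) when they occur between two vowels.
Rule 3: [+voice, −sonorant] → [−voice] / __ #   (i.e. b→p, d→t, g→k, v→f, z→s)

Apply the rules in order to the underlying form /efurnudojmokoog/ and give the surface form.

Rule 1 (pre-rhotic lowering): /u/ is a high vowel immediately before /r/, so it lowers to [o]. /efurnudojmokoog/ → efornudojmokoog.
Rule 2 (intervocalic voicing): /k/ is a voiceless stop between vowels /o/ and /o/, so it voices to [g]. /efornudojmokoog/ → efornudojmogoog.
Rule 3 (final devoicing): /g/ is a voiced obstruent in word-final position, so it devoices to [k]. /efornudojmogoog/ → efornudojmogook.

efornudojmogook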